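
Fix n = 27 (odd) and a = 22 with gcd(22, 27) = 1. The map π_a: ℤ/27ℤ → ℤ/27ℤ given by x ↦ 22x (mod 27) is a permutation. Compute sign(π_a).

+1

Orbit of 10 under x↦22x: [10, 4, 7, 19, 13, 16, 1]… (length divides ord_27(22)).
7 cycles of lengths [9, 9, 3, 3, 1, 1, 1].
n − c = 27 − 7 = 20; sign = (−1)^20 = +1.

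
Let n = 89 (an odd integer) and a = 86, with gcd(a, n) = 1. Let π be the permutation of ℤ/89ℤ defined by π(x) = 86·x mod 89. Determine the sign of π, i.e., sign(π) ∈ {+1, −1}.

-1

Trace 14: π^k(14) = [14, 47, 37, 67, 66, 69, 60] for k=0..6.
2 cycles of lengths [88, 1].
89 − 2 = 87 transpositions; sign(π) = (−1)^87 = -1.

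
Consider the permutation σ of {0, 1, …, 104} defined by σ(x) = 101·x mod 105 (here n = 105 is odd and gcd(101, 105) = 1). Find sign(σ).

+1

Trace 46: π^k(46) = [46, 26, 1, 101, 16, 41] for k=0..5.
Cycle lengths of π_101 on ℤ/105ℤ: [6, 6, 6, 6, 6, 6, 6, 6, 6, 6, 6, 6, 6, 6, 6, 2, 2, 2, 2, 2, 1, 1, 1, 1, 1]; 25 cycles in total.
With 25 cycles on 105 points, sign = (−1)^{105−25} = +1.
(101|105)_J = +1 (Zolotarev's lemma cross-check).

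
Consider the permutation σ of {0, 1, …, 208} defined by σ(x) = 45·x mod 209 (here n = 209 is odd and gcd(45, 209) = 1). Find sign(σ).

+1

Orbit of 1 under x↦45x: [1, 45, 144]… (length divides ord_209(45)).
Decompose π into cycles: lengths [3, 3, 3, 3, 3, 3, 3, 3, 3, 3, 3, 3, 3, 3, 3, 3, 3, 3, 3, 3, 3, 3, 3, 3, 3, 3, 3, 3, 3, 3, 3, 3, 3, 3, 3, 3, 3, 3, 3, 3, 3, 3, 3, 3, 3, 3, 3, 3, 3, 3, 3, 3, 3, 3, 3, 3, 3, 3, 3, 3, 3, 3, 3, 3, 3, 3, 1, 1, 1, 1, 1, 1, 1, 1, 1, 1, 1] (77 cycles, including the fixed point 0).
209 − 77 = 132 transpositions; sign(π) = (−1)^132 = +1.
The Jacobi symbol (45|209) = +1 (Zolotarev) agrees.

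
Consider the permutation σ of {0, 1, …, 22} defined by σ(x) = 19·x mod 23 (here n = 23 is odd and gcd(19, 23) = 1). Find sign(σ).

Start at x=20: 20 → 12 → 21 → 8 → 14 → 13 → 17 → … (one orbit).
2 cycles of lengths [22, 1].
2 cycles on 23: each ℓ→(−1)^(ℓ−1), product (−1)^21 = -1.
Via Zolotarev, sign(π_{19}) = (19|23) = -1.

-1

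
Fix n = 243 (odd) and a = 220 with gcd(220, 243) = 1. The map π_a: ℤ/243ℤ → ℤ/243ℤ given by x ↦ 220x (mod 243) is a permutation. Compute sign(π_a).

Orbit of 154 under x↦220x: [154, 103, 61, 55, 193, 178, 37]… (length divides ord_243(220)).
11 cycles of lengths [81, 81, 27, 27, 9, 9, 3, 3, 1, 1, 1].
243 − 11 = 232 transpositions; sign(π) = (−1)^232 = +1.
The Jacobi symbol (220|243) = +1 (Zolotarev) agrees.

+1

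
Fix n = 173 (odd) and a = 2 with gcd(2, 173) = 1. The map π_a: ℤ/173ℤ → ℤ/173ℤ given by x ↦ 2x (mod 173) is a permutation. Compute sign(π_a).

-1

Trace 39: π^k(39) = [39, 78, 156, 139, 105, 37, 74] for k=0..6.
Decompose π into cycles: lengths [172, 1] (2 cycles, including the fixed point 0).
With 2 cycles on 173 points, sign = (−1)^{173−2} = -1.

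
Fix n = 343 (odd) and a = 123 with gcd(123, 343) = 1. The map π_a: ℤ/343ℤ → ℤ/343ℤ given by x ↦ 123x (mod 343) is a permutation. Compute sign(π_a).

Orbit of 247 under x↦123x: [247, 197, 221, 86, 288, 95, 23]… (length divides ord_343(123)).
Cycle lengths of π_123 on ℤ/343ℤ: [147, 147, 21, 21, 3, 3, 1]; 7 cycles in total.
n − c = 343 − 7 = 336; sign = (−1)^336 = +1.
Check: (123/343) = +1 by Zolotarev.

+1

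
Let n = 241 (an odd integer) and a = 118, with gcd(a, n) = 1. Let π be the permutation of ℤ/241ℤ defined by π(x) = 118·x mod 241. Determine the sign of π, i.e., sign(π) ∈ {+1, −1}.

+1

Start at x=24: 24 → 181 → 150 → 107 → 94 → 6 → 226 → … (one orbit).
Cycle type of π: 60×4 + 1; total 5 cycles.
sign(π) = (−1)^{n − #cycles} = (−1)^{241−5} = (−1)^236 = +1.
The Jacobi symbol (118|241) = +1 (Zolotarev) agrees.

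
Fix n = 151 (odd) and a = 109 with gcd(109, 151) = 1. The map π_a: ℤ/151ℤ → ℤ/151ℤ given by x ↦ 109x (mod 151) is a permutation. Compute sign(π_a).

-1

Start at x=91: 91 → 104 → 11 → 142 → 76 → 130 → 127 → … (one orbit).
Cycle lengths of π_109 on ℤ/151ℤ: [150, 1]; 2 cycles in total.
With 2 cycles on 151 points, sign = (−1)^{151−2} = -1.
(109|151)_J = -1 (Zolotarev's lemma cross-check).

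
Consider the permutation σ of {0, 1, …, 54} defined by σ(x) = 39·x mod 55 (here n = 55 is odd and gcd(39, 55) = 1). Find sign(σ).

-1

Orbit of 26 under x↦39x: [26, 24, 1, 39, 36, 29, 31]… (length divides ord_55(39)).
Decompose π into cycles: lengths [10, 10, 10, 10, 10, 2, 2, 1] (8 cycles, including the fixed point 0).
Σ(ℓ_i−1) = 55−8 = 47; sign = (−1)^47 = -1.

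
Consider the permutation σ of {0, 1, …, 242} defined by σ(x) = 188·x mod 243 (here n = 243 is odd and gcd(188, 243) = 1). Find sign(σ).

-1

Start at x=190: 190 → 242 → 55 → 134 → 163 → 26 → 28 → … (one orbit).
32 cycles of lengths [18, 18, 18, 18, 18, 18, 18, 18, 18, 6, 6, 6, 6, 6, 6, 6, 6, 6, 2, 2, 2, 2, 2, 2, 2, 2, 2, 2, 2, 2, 2, 1].
32 cycles on 243: each ℓ→(−1)^(ℓ−1), product (−1)^211 = -1.
Zolotarev: (188|243) = -1, matching the cycle-count sign.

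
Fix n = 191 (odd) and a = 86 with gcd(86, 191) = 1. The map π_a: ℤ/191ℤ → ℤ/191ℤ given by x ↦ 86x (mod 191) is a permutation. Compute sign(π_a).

Trace 100: π^k(100) = [100, 5, 48, 117, 130, 102, 177] for k=0..6.
π_86 has 3 disjoint cycles with lengths [95, 95, 1] on {0,…,190}.
191 − 3 = 188 transpositions; sign(π) = (−1)^188 = +1.
Via Zolotarev, sign(π_{86}) = (86|191) = +1.

+1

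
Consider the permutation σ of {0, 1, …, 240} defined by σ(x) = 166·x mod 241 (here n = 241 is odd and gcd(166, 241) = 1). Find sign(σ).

Orbit of 160 under x↦166x: [160, 50, 106, 3, 16, 5, 107]… (length divides ord_241(166)).
π_166 has 3 disjoint cycles with lengths [120, 120, 1] on {0,…,240}.
241 − 3 = 238 transpositions; sign(π) = (−1)^238 = +1.
Via Zolotarev, sign(π_{166}) = (166|241) = +1.

+1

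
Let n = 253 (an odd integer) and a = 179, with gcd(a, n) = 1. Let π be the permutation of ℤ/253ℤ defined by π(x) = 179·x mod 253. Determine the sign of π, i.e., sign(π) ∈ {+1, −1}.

+1

Trace 3: π^k(3) = [3, 31, 236, 246, 12, 124, 185] for k=0..6.
9 cycles of lengths [55, 55, 55, 55, 11, 11, 5, 5, 1].
n − c = 253 − 9 = 244; sign = (−1)^244 = +1.
Check: (179/253) = +1 by Zolotarev.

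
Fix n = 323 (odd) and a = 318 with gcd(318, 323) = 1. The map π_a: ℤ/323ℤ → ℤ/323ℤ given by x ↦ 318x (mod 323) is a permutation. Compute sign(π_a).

+1

Trace 123: π^k(123) = [123, 31, 168, 129, 1, 318, 25] for k=0..6.
Cycle type of π: 144×2 + 18 + 16 + 1; total 5 cycles.
n − c = 323 − 5 = 318; sign = (−1)^318 = +1.
(318|323)_J = +1 (Zolotarev's lemma cross-check).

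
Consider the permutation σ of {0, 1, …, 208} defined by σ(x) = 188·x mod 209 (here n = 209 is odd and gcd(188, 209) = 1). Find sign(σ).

+1

Trace 1: π^k(1) = [1, 188, 23, 144, 111, 177, 45] for k=0..6.
π_188 has 33 disjoint cycles with lengths [9, 9, 9, 9, 9, 9, 9, 9, 9, 9, 9, 9, 9, 9, 9, 9, 9, 9, 9, 9, 9, 9, 1, 1, 1, 1, 1, 1, 1, 1, 1, 1, 1] on {0,…,208}.
With 33 cycles on 209 points, sign = (−1)^{209−33} = +1.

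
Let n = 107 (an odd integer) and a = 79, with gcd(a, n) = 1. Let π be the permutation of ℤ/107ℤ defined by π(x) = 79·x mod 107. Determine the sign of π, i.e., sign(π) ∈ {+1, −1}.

+1

Orbit of 4 under x↦79x: [4, 102, 33, 39, 85, 81, 86]… (length divides ord_107(79)).
Cycle type of π: 53×2 + 1; total 3 cycles.
With 3 cycles on 107 points, sign = (−1)^{107−3} = +1.
(79|107)_J = +1 (Zolotarev's lemma cross-check).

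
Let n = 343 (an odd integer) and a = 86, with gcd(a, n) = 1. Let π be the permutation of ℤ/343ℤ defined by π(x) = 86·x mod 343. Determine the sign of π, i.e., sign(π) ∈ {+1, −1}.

Start at x=261: 261 → 151 → 295 → 331 → 340 → 85 → 107 → … (one orbit).
7 cycles of lengths [147, 147, 21, 21, 3, 3, 1].
Σ(ℓ_i−1) = 343−7 = 336; sign = (−1)^336 = +1.
Zolotarev: (86|343) = +1, matching the cycle-count sign.

+1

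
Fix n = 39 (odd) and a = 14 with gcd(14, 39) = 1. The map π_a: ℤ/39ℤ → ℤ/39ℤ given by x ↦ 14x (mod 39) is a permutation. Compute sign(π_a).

Orbit of 14 under x↦14x: [14, 1]… (length divides ord_39(14)).
Cycle lengths of π_14 on ℤ/39ℤ: [2, 2, 2, 2, 2, 2, 2, 2, 2, 2, 2, 2, 2, 1, 1, 1, 1, 1, 1, 1, 1, 1, 1, 1, 1, 1]; 26 cycles in total.
sign(π) = (−1)^{n − #cycles} = (−1)^{39−26} = (−1)^13 = -1.

-1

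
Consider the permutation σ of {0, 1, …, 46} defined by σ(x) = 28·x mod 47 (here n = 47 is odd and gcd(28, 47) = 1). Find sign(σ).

Start at x=18: 18 → 34 → 12 → 7 → 8 → 36 → 21 → … (one orbit).
Cycle lengths of π_28 on ℤ/47ℤ: [23, 23, 1]; 3 cycles in total.
Σ(ℓ_i−1) = 47−3 = 44; sign = (−1)^44 = +1.

+1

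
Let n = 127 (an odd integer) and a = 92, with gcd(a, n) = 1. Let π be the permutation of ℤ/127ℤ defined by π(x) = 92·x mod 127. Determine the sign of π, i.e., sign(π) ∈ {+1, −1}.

Orbit of 17 under x↦92x: [17, 40, 124, 105, 8, 101, 21]… (length divides ord_127(92)).
Cycle lengths of π_92 on ℤ/127ℤ: [126, 1]; 2 cycles in total.
2 cycles on 127: each ℓ→(−1)^(ℓ−1), product (−1)^125 = -1.
Check: (92/127) = -1 by Zolotarev.

-1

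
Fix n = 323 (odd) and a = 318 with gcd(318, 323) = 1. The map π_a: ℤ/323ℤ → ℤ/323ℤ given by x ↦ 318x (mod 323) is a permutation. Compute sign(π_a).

Trace 123: π^k(123) = [123, 31, 168, 129, 1, 318, 25] for k=0..6.
Cycle lengths of π_318 on ℤ/323ℤ: [144, 144, 18, 16, 1]; 5 cycles in total.
n − c = 323 − 5 = 318; sign = (−1)^318 = +1.
(318|323)_J = +1 (Zolotarev's lemma cross-check).

+1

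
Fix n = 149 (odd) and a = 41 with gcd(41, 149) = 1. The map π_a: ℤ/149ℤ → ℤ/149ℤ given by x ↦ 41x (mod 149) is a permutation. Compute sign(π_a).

-1

Orbit of 64 under x↦41x: [64, 91, 6, 97, 103, 51, 5]… (length divides ord_149(41)).
Cycle type of π: 148 + 1; total 2 cycles.
2 cycles on 149: each ℓ→(−1)^(ℓ−1), product (−1)^147 = -1.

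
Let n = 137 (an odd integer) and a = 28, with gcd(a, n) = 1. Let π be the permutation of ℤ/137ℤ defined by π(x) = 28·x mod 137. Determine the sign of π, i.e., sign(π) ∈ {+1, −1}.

+1

Start at x=4: 4 → 112 → 122 → 128 → 22 → 68 → 123 → … (one orbit).
Cycle lengths of π_28 on ℤ/137ℤ: [68, 68, 1]; 3 cycles in total.
n − c = 137 − 3 = 134; sign = (−1)^134 = +1.
(28|137)_J = +1 (Zolotarev's lemma cross-check).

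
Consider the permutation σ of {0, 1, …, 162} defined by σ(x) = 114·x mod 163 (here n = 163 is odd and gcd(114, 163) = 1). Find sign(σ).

Orbit of 32 under x↦114x: [32, 62, 59, 43, 12, 64, 124]… (length divides ord_163(114)).
2 cycles of lengths [162, 1].
sign(π) = (−1)^{n − #cycles} = (−1)^{163−2} = (−1)^161 = -1.

-1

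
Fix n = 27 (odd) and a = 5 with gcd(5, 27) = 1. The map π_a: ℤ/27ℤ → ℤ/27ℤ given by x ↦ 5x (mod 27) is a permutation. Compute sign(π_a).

Trace 14: π^k(14) = [14, 16, 26, 22, 2, 10, 23] for k=0..6.
Cycle lengths of π_5 on ℤ/27ℤ: [18, 6, 2, 1]; 4 cycles in total.
27 − 4 = 23 transpositions; sign(π) = (−1)^23 = -1.
Via Zolotarev, sign(π_{5}) = (5|27) = -1.

-1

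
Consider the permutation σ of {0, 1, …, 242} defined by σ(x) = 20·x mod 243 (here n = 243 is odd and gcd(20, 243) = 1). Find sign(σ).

Orbit of 29 under x↦20x: [29, 94, 179, 178, 158, 1, 20]… (length divides ord_243(20)).
Decompose π into cycles: lengths [162, 54, 18, 6, 2, 1] (6 cycles, including the fixed point 0).
243 − 6 = 237 transpositions; sign(π) = (−1)^237 = -1.
Via Zolotarev, sign(π_{20}) = (20|243) = -1.

-1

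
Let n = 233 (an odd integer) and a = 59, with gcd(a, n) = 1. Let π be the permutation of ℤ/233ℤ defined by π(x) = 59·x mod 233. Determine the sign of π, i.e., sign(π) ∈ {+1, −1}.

-1

Trace 186: π^k(186) = [186, 23, 192, 144, 108, 81, 119] for k=0..6.
2 cycles of lengths [232, 1].
n − c = 233 − 2 = 231; sign = (−1)^231 = -1.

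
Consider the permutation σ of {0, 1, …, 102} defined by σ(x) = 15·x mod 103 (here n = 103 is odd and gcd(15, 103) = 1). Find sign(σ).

Trace 28: π^k(28) = [28, 8, 17, 49, 14, 4, 60] for k=0..6.
3 cycles of lengths [51, 51, 1].
103 − 3 = 100 transpositions; sign(π) = (−1)^100 = +1.
Zolotarev: (15|103) = +1, matching the cycle-count sign.

+1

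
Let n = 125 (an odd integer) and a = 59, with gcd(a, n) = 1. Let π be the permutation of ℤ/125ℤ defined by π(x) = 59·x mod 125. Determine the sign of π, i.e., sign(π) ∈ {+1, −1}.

Orbit of 11 under x↦59x: [11, 24, 41, 44, 96, 39, 51]… (length divides ord_125(59)).
The orbit structure of x ↦ 59x mod 125: 7 orbits of sizes [50, 50, 10, 10, 2, 2, 1].
With 7 cycles on 125 points, sign = (−1)^{125−7} = +1.

+1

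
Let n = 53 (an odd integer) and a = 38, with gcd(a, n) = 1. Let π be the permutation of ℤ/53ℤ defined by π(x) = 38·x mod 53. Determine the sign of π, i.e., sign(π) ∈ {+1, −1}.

+1

Trace 25: π^k(25) = [25, 49, 7, 1, 38, 13, 17] for k=0..6.
Decompose π into cycles: lengths [26, 26, 1] (3 cycles, including the fixed point 0).
Σ(ℓ_i−1) = 53−3 = 50; sign = (−1)^50 = +1.
Via Zolotarev, sign(π_{38}) = (38|53) = +1.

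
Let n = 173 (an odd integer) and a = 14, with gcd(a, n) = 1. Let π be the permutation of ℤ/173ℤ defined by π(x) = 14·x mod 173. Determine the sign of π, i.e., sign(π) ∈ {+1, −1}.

+1

Start at x=1: 1 → 14 → 23 → 149 → 10 → 140 → 57 → … (one orbit).
Cycle lengths of π_14 on ℤ/173ℤ: [43, 43, 43, 43, 1]; 5 cycles in total.
sign(π) = (−1)^{n − #cycles} = (−1)^{173−5} = (−1)^168 = +1.
The Jacobi symbol (14|173) = +1 (Zolotarev) agrees.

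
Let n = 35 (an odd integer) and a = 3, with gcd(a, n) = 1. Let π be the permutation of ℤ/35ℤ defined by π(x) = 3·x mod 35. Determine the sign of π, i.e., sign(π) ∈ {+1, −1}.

+1

Orbit of 1 under x↦3x: [1, 3, 9, 27, 11, 33, 29]… (length divides ord_35(3)).
5 cycles of lengths [12, 12, 6, 4, 1].
sign(π) = (−1)^{n − #cycles} = (−1)^{35−5} = (−1)^30 = +1.
Via Zolotarev, sign(π_{3}) = (3|35) = +1.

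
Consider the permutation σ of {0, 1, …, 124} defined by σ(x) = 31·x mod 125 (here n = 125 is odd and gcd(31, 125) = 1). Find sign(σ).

Start at x=31: 31 → 86 → 41 → 21 → 26 → 56 → 111 → … (one orbit).
Cycle lengths of π_31 on ℤ/125ℤ: [25, 25, 25, 25, 5, 5, 5, 5, 1, 1, 1, 1, 1]; 13 cycles in total.
125 − 13 = 112 transpositions; sign(π) = (−1)^112 = +1.

+1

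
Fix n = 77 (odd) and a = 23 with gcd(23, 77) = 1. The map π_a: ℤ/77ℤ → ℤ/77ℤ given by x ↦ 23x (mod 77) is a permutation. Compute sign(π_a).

Orbit of 67 under x↦23x: [67, 1, 23]… (length divides ord_77(23)).
π_23 has 33 disjoint cycles with lengths [3, 3, 3, 3, 3, 3, 3, 3, 3, 3, 3, 3, 3, 3, 3, 3, 3, 3, 3, 3, 3, 3, 1, 1, 1, 1, 1, 1, 1, 1, 1, 1, 1] on {0,…,76}.
Σ(ℓ_i−1) = 77−33 = 44; sign = (−1)^44 = +1.
The Jacobi symbol (23|77) = +1 (Zolotarev) agrees.

+1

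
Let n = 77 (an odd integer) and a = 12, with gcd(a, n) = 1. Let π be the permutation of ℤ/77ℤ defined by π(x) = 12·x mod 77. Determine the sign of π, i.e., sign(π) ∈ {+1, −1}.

Trace 34: π^k(34) = [34, 23, 45, 1, 12, 67] for k=0..5.
Cycle lengths of π_12 on ℤ/77ℤ: [6, 6, 6, 6, 6, 6, 6, 6, 6, 6, 6, 1, 1, 1, 1, 1, 1, 1, 1, 1, 1, 1]; 22 cycles in total.
22 cycles on 77: each ℓ→(−1)^(ℓ−1), product (−1)^55 = -1.

-1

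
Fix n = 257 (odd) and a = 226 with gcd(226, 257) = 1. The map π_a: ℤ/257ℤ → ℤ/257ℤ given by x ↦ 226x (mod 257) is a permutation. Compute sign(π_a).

+1

Trace 117: π^k(117) = [117, 228, 128, 144, 162, 118, 197] for k=0..6.
The orbit structure of x ↦ 226x mod 257: 3 orbits of sizes [128, 128, 1].
With 3 cycles on 257 points, sign = (−1)^{257−3} = +1.
Zolotarev: (226|257) = +1, matching the cycle-count sign.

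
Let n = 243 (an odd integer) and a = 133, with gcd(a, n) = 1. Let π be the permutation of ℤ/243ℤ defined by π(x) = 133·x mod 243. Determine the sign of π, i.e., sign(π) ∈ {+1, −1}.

Orbit of 121 under x↦133x: [121, 55, 25, 166, 208, 205, 49]… (length divides ord_243(133)).
Cycle type of π: 81×2 + 27×2 + 9×2 + 3×2 + 1×3; total 11 cycles.
sign(π) = (−1)^{n − #cycles} = (−1)^{243−11} = (−1)^232 = +1.

+1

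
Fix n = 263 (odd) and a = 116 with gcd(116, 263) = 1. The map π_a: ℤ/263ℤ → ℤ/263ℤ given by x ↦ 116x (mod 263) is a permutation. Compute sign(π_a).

Trace 191: π^k(191) = [191, 64, 60, 122, 213, 249, 217] for k=0..6.
π_116 has 2 disjoint cycles with lengths [262, 1] on {0,…,262}.
2 cycles on 263: each ℓ→(−1)^(ℓ−1), product (−1)^261 = -1.
Via Zolotarev, sign(π_{116}) = (116|263) = -1.

-1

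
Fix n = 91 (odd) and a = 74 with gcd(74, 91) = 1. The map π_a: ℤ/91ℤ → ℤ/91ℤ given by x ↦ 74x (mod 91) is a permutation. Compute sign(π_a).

Trace 74: π^k(74) = [74, 16, 1] for k=0..2.
Decompose π into cycles: lengths [3, 3, 3, 3, 3, 3, 3, 3, 3, 3, 3, 3, 3, 3, 3, 3, 3, 3, 3, 3, 3, 3, 3, 3, 3, 3, 3, 3, 3, 3, 1] (31 cycles, including the fixed point 0).
sign(π) = (−1)^{n − #cycles} = (−1)^{91−31} = (−1)^60 = +1.
Check: (74/91) = +1 by Zolotarev.

+1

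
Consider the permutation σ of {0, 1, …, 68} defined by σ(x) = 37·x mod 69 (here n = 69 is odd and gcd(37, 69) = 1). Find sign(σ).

Orbit of 58 under x↦37x: [58, 7, 52, 61, 49, 19, 13]… (length divides ord_69(37)).
6 cycles of lengths [22, 22, 22, 1, 1, 1].
sign(π) = (−1)^{n − #cycles} = (−1)^{69−6} = (−1)^63 = -1.
Zolotarev: (37|69) = -1, matching the cycle-count sign.

-1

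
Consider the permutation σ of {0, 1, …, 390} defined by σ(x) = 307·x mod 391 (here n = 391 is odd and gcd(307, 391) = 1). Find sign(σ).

+1

Start at x=52: 52 → 324 → 154 → 358 → 35 → 188 → 239 → … (one orbit).
π_307 has 51 disjoint cycles with lengths [11, 11, 11, 11, 11, 11, 11, 11, 11, 11, 11, 11, 11, 11, 11, 11, 11, 11, 11, 11, 11, 11, 11, 11, 11, 11, 11, 11, 11, 11, 11, 11, 11, 11, 1, 1, 1, 1, 1, 1, 1, 1, 1, 1, 1, 1, 1, 1, 1, 1, 1] on {0,…,390}.
391 − 51 = 340 transpositions; sign(π) = (−1)^340 = +1.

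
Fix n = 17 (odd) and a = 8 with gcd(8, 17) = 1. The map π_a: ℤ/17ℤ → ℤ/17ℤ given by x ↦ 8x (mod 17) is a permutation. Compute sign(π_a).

Orbit of 9 under x↦8x: [9, 4, 15, 1, 8, 13, 2]… (length divides ord_17(8)).
π_8 has 3 disjoint cycles with lengths [8, 8, 1] on {0,…,16}.
With 3 cycles on 17 points, sign = (−1)^{17−3} = +1.
Zolotarev: (8|17) = +1, matching the cycle-count sign.

+1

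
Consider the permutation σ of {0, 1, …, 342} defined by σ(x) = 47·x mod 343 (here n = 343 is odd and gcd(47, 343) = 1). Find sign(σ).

-1

Start at x=292: 292 → 4 → 188 → 261 → 262 → 309 → 117 → … (one orbit).
Decompose π into cycles: lengths [294, 42, 6, 1] (4 cycles, including the fixed point 0).
Σ(ℓ_i−1) = 343−4 = 339; sign = (−1)^339 = -1.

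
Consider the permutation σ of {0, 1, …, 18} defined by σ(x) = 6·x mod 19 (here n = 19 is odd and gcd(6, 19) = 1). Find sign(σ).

+1

Start at x=7: 7 → 4 → 5 → 11 → 9 → 16 → 1 → … (one orbit).
The orbit structure of x ↦ 6x mod 19: 3 orbits of sizes [9, 9, 1].
With 3 cycles on 19 points, sign = (−1)^{19−3} = +1.
The Jacobi symbol (6|19) = +1 (Zolotarev) agrees.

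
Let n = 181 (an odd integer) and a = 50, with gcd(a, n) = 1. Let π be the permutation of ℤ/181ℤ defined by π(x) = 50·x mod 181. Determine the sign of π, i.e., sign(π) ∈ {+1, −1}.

-1

Orbit of 178 under x↦50x: [178, 31, 102, 32, 152, 179, 81]… (length divides ord_181(50)).
2 cycles of lengths [180, 1].
n − c = 181 − 2 = 179; sign = (−1)^179 = -1.
(50|181)_J = -1 (Zolotarev's lemma cross-check).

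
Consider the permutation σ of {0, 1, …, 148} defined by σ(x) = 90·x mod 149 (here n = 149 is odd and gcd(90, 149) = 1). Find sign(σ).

-1

Trace 102: π^k(102) = [102, 91, 144, 146, 28, 136, 22] for k=0..6.
Cycle type of π: 148 + 1; total 2 cycles.
149 − 2 = 147 transpositions; sign(π) = (−1)^147 = -1.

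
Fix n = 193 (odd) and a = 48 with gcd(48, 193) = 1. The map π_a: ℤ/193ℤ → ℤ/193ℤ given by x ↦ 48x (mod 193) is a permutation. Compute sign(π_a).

+1

Trace 147: π^k(147) = [147, 108, 166, 55, 131, 112, 165] for k=0..6.
Cycle type of π: 48×4 + 1; total 5 cycles.
With 5 cycles on 193 points, sign = (−1)^{193−5} = +1.
Via Zolotarev, sign(π_{48}) = (48|193) = +1.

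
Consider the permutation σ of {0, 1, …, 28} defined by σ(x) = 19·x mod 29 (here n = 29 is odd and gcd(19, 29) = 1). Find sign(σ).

-1

Trace 3: π^k(3) = [3, 28, 10, 16, 14, 5, 8] for k=0..6.
The orbit structure of x ↦ 19x mod 29: 2 orbits of sizes [28, 1].
2 cycles on 29: each ℓ→(−1)^(ℓ−1), product (−1)^27 = -1.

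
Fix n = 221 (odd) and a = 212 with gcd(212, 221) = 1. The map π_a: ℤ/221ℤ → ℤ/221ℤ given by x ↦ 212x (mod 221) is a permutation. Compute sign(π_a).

Trace 217: π^k(217) = [217, 36, 118, 43, 55, 168, 35] for k=0..6.
π_212 has 13 disjoint cycles with lengths [24, 24, 24, 24, 24, 24, 24, 24, 8, 8, 6, 6, 1] on {0,…,220}.
221 − 13 = 208 transpositions; sign(π) = (−1)^208 = +1.
Zolotarev: (212|221) = +1, matching the cycle-count sign.

+1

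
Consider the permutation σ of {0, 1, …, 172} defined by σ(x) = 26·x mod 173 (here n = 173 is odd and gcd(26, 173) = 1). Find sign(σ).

-1

Start at x=106: 106 → 161 → 34 → 19 → 148 → 42 → 54 → … (one orbit).
Cycle type of π: 172 + 1; total 2 cycles.
With 2 cycles on 173 points, sign = (−1)^{173−2} = -1.
Zolotarev: (26|173) = -1, matching the cycle-count sign.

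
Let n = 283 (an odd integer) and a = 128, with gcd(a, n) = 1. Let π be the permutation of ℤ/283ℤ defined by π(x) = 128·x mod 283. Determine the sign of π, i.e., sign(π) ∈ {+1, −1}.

Trace 134: π^k(134) = [134, 172, 225, 217, 42, 282, 155] for k=0..6.
Decompose π into cycles: lengths [94, 94, 94, 1] (4 cycles, including the fixed point 0).
283 − 4 = 279 transpositions; sign(π) = (−1)^279 = -1.
Check: (128/283) = -1 by Zolotarev.

-1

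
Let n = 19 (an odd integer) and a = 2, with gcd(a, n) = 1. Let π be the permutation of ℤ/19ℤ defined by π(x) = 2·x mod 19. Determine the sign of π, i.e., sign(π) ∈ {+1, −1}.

Orbit of 13 under x↦2x: [13, 7, 14, 9, 18, 17, 15]… (length divides ord_19(2)).
Cycle lengths of π_2 on ℤ/19ℤ: [18, 1]; 2 cycles in total.
With 2 cycles on 19 points, sign = (−1)^{19−2} = -1.
Via Zolotarev, sign(π_{2}) = (2|19) = -1.

-1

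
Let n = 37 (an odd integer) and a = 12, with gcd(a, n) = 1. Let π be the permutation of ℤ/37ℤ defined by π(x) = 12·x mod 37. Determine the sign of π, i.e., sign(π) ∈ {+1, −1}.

+1

Orbit of 7 under x↦12x: [7, 10, 9, 34, 1, 12, 33]… (length divides ord_37(12)).
Cycle type of π: 9×4 + 1; total 5 cycles.
With 5 cycles on 37 points, sign = (−1)^{37−5} = +1.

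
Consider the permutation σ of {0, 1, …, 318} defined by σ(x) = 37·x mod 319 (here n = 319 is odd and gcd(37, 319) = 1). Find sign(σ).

Start at x=235: 235 → 82 → 163 → 289 → 166 → 81 → 126 → … (one orbit).
The orbit structure of x ↦ 37x mod 319: 6 orbits of sizes [140, 140, 28, 5, 5, 1].
319 − 6 = 313 transpositions; sign(π) = (−1)^313 = -1.
The Jacobi symbol (37|319) = -1 (Zolotarev) agrees.

-1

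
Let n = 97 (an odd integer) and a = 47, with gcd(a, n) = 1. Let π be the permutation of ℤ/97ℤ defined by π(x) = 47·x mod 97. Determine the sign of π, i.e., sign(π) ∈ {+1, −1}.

+1

Trace 96: π^k(96) = [96, 50, 22, 64, 1, 47, 75] for k=0..6.
π_47 has 13 disjoint cycles with lengths [8, 8, 8, 8, 8, 8, 8, 8, 8, 8, 8, 8, 1] on {0,…,96}.
With 13 cycles on 97 points, sign = (−1)^{97−13} = +1.
(47|97)_J = +1 (Zolotarev's lemma cross-check).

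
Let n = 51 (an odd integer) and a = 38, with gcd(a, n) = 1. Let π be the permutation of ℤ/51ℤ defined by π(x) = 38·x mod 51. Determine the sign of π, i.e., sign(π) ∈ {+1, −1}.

-1

Trace 38: π^k(38) = [38, 16, 47, 1] for k=0..3.
Cycle type of π: 4×12 + 2 + 1; total 14 cycles.
14 cycles on 51: each ℓ→(−1)^(ℓ−1), product (−1)^37 = -1.
(38|51)_J = -1 (Zolotarev's lemma cross-check).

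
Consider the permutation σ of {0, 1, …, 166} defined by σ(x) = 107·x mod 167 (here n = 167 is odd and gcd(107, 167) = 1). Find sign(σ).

Start at x=21: 21 → 76 → 116 → 54 → 100 → 12 → 115 → … (one orbit).
Decompose π into cycles: lengths [83, 83, 1] (3 cycles, including the fixed point 0).
3 cycles on 167: each ℓ→(−1)^(ℓ−1), product (−1)^164 = +1.
Via Zolotarev, sign(π_{107}) = (107|167) = +1.

+1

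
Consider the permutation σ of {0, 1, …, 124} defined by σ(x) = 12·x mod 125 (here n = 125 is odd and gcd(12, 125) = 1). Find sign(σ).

Orbit of 108 under x↦12x: [108, 46, 52, 124, 113, 106, 22]… (length divides ord_125(12)).
Cycle lengths of π_12 on ℤ/125ℤ: [100, 20, 4, 1]; 4 cycles in total.
Σ(ℓ_i−1) = 125−4 = 121; sign = (−1)^121 = -1.
Zolotarev: (12|125) = -1, matching the cycle-count sign.

-1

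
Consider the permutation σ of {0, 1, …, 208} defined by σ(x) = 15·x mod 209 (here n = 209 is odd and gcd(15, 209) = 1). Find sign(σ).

-1

Orbit of 14 under x↦15x: [14, 1, 15, 16, 31, 47, 78]… (length divides ord_209(15)).
6 cycles of lengths [90, 90, 18, 5, 5, 1].
sign(π) = (−1)^{n − #cycles} = (−1)^{209−6} = (−1)^203 = -1.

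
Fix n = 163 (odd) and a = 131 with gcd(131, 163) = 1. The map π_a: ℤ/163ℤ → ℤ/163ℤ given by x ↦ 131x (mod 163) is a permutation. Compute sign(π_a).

+1

Trace 96: π^k(96) = [96, 25, 15, 9, 38, 88, 118] for k=0..6.
Cycle lengths of π_131 on ℤ/163ℤ: [81, 81, 1]; 3 cycles in total.
With 3 cycles on 163 points, sign = (−1)^{163−3} = +1.
Zolotarev: (131|163) = +1, matching the cycle-count sign.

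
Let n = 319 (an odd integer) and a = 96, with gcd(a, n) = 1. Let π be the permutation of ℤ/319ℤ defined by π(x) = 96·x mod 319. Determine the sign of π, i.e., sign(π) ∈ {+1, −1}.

Trace 210: π^k(210) = [210, 63, 306, 28, 136, 296, 25] for k=0..6.
8 cycles of lengths [70, 70, 70, 70, 14, 14, 10, 1].
n − c = 319 − 8 = 311; sign = (−1)^311 = -1.
(96|319)_J = -1 (Zolotarev's lemma cross-check).

-1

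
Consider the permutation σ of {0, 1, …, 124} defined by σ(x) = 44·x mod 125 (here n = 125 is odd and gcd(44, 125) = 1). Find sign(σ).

+1

Start at x=29: 29 → 26 → 19 → 86 → 34 → 121 → 74 → … (one orbit).
Decompose π into cycles: lengths [50, 50, 10, 10, 2, 2, 1] (7 cycles, including the fixed point 0).
125 − 7 = 118 transpositions; sign(π) = (−1)^118 = +1.
Check: (44/125) = +1 by Zolotarev.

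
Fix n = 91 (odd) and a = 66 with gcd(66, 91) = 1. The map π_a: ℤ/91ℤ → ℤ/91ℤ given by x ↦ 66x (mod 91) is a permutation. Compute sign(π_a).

-1

Trace 79: π^k(79) = [79, 27, 53, 40, 1, 66] for k=0..5.
Cycle lengths of π_66 on ℤ/91ℤ: [6, 6, 6, 6, 6, 6, 6, 6, 6, 6, 6, 6, 6, 1, 1, 1, 1, 1, 1, 1, 1, 1, 1, 1, 1, 1]; 26 cycles in total.
n − c = 91 − 26 = 65; sign = (−1)^65 = -1.
The Jacobi symbol (66|91) = -1 (Zolotarev) agrees.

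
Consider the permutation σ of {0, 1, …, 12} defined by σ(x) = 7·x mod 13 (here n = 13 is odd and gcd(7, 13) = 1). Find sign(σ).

Trace 5: π^k(5) = [5, 9, 11, 12, 6, 3, 8] for k=0..6.
Cycle lengths of π_7 on ℤ/13ℤ: [12, 1]; 2 cycles in total.
sign(π) = (−1)^{n − #cycles} = (−1)^{13−2} = (−1)^11 = -1.

-1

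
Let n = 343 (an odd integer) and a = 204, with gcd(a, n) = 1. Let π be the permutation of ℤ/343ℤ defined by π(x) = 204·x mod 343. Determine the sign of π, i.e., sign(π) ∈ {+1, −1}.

Orbit of 197 under x↦204x: [197, 57, 309, 267, 274, 330, 92]… (length divides ord_343(204)).
Cycle lengths of π_204 on ℤ/343ℤ: [49, 49, 49, 49, 49, 49, 7, 7, 7, 7, 7, 7, 1, 1, 1, 1, 1, 1, 1]; 19 cycles in total.
With 19 cycles on 343 points, sign = (−1)^{343−19} = +1.

+1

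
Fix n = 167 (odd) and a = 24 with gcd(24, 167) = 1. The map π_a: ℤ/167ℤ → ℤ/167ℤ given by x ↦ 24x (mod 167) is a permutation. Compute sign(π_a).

+1

Trace 11: π^k(11) = [11, 97, 157, 94, 85, 36, 29] for k=0..6.
Decompose π into cycles: lengths [83, 83, 1] (3 cycles, including the fixed point 0).
sign(π) = (−1)^{n − #cycles} = (−1)^{167−3} = (−1)^164 = +1.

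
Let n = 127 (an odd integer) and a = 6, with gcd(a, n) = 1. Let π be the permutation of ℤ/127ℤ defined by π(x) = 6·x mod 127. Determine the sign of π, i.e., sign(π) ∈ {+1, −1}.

-1

Trace 102: π^k(102) = [102, 104, 116, 61, 112, 37, 95] for k=0..6.
Cycle lengths of π_6 on ℤ/127ℤ: [126, 1]; 2 cycles in total.
Σ(ℓ_i−1) = 127−2 = 125; sign = (−1)^125 = -1.
Zolotarev: (6|127) = -1, matching the cycle-count sign.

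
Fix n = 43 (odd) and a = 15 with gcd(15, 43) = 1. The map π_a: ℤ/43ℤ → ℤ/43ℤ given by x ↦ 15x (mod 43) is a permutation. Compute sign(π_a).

+1

Start at x=31: 31 → 35 → 9 → 6 → 4 → 17 → 40 → … (one orbit).
Cycle lengths of π_15 on ℤ/43ℤ: [21, 21, 1]; 3 cycles in total.
With 3 cycles on 43 points, sign = (−1)^{43−3} = +1.
The Jacobi symbol (15|43) = +1 (Zolotarev) agrees.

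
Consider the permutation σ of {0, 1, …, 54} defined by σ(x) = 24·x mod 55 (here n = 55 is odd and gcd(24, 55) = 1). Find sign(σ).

Start at x=19: 19 → 16 → 54 → 31 → 29 → 36 → 39 → … (one orbit).
8 cycles of lengths [10, 10, 10, 10, 10, 2, 2, 1].
sign(π) = (−1)^{n − #cycles} = (−1)^{55−8} = (−1)^47 = -1.
Via Zolotarev, sign(π_{24}) = (24|55) = -1.

-1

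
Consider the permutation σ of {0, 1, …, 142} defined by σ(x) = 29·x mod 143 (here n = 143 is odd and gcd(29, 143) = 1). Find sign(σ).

-1

Trace 100: π^k(100) = [100, 40, 16, 35, 14, 120, 48] for k=0..6.
Cycle type of π: 30×4 + 10 + 3×4 + 1; total 10 cycles.
Σ(ℓ_i−1) = 143−10 = 133; sign = (−1)^133 = -1.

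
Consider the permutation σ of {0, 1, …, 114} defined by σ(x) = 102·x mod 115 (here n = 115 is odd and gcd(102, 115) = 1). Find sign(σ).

+1

Start at x=97: 97 → 4 → 63 → 101 → 67 → 49 → 53 → … (one orbit).
Decompose π into cycles: lengths [44, 44, 22, 4, 1] (5 cycles, including the fixed point 0).
5 cycles on 115: each ℓ→(−1)^(ℓ−1), product (−1)^110 = +1.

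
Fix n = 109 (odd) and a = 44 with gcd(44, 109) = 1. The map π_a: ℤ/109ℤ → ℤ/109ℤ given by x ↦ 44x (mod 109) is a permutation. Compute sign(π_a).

Start at x=62: 62 → 3 → 23 → 31 → 56 → 66 → 70 → … (one orbit).
Decompose π into cycles: lengths [108, 1] (2 cycles, including the fixed point 0).
2 cycles on 109: each ℓ→(−1)^(ℓ−1), product (−1)^107 = -1.
Via Zolotarev, sign(π_{44}) = (44|109) = -1.

-1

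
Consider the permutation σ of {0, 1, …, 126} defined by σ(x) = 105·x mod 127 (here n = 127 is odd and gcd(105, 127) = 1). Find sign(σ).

-1

Orbit of 105 under x↦105x: [105, 103, 20, 68, 28, 19, 90]… (length divides ord_127(105)).
π_105 has 8 disjoint cycles with lengths [18, 18, 18, 18, 18, 18, 18, 1] on {0,…,126}.
127 − 8 = 119 transpositions; sign(π) = (−1)^119 = -1.
Via Zolotarev, sign(π_{105}) = (105|127) = -1.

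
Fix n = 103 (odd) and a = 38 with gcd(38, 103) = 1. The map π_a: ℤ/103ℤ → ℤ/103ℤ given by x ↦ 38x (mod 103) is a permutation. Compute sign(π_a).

+1

Start at x=36: 36 → 29 → 72 → 58 → 41 → 13 → 82 → … (one orbit).
π_38 has 3 disjoint cycles with lengths [51, 51, 1] on {0,…,102}.
sign(π) = (−1)^{n − #cycles} = (−1)^{103−3} = (−1)^100 = +1.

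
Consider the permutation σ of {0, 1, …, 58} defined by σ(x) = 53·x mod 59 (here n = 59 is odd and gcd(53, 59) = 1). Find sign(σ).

+1

Trace 19: π^k(19) = [19, 4, 35, 26, 21, 51, 48] for k=0..6.
Cycle type of π: 29×2 + 1; total 3 cycles.
With 3 cycles on 59 points, sign = (−1)^{59−3} = +1.
The Jacobi symbol (53|59) = +1 (Zolotarev) agrees.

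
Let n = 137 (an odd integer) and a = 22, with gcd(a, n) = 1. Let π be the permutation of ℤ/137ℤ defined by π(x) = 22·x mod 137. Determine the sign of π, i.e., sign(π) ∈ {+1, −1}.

Orbit of 81 under x↦22x: [81, 1, 22, 73, 99, 123, 103]… (length divides ord_137(22)).
5 cycles of lengths [34, 34, 34, 34, 1].
Σ(ℓ_i−1) = 137−5 = 132; sign = (−1)^132 = +1.

+1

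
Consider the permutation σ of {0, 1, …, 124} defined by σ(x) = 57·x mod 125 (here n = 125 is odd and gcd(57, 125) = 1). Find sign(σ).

-1

Orbit of 68 under x↦57x: [68, 1, 57, 124]… (length divides ord_125(57)).
The orbit structure of x ↦ 57x mod 125: 32 orbits of sizes [4, 4, 4, 4, 4, 4, 4, 4, 4, 4, 4, 4, 4, 4, 4, 4, 4, 4, 4, 4, 4, 4, 4, 4, 4, 4, 4, 4, 4, 4, 4, 1].
32 cycles on 125: each ℓ→(−1)^(ℓ−1), product (−1)^93 = -1.
The Jacobi symbol (57|125) = -1 (Zolotarev) agrees.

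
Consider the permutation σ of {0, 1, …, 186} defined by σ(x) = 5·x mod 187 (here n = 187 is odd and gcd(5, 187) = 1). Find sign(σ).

Trace 60: π^k(60) = [60, 113, 4, 20, 100, 126, 69] for k=0..6.
Cycle type of π: 80×2 + 16 + 5×2 + 1; total 6 cycles.
n − c = 187 − 6 = 181; sign = (−1)^181 = -1.

-1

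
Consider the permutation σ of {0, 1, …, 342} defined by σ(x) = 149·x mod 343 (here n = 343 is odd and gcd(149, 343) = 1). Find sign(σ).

+1

Trace 184: π^k(184) = [184, 319, 197, 198, 4, 253, 310] for k=0..6.
π_149 has 7 disjoint cycles with lengths [147, 147, 21, 21, 3, 3, 1] on {0,…,342}.
Σ(ℓ_i−1) = 343−7 = 336; sign = (−1)^336 = +1.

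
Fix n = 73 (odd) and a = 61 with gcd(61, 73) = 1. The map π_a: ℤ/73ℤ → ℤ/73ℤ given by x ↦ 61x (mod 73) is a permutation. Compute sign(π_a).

+1

Trace 72: π^k(72) = [72, 12, 2, 49, 69, 48, 8] for k=0..6.
The orbit structure of x ↦ 61x mod 73: 3 orbits of sizes [36, 36, 1].
73 − 3 = 70 transpositions; sign(π) = (−1)^70 = +1.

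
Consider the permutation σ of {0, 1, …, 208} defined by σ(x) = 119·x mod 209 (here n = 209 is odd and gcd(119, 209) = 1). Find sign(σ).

+1

Orbit of 196 under x↦119x: [196, 125, 36, 104, 45, 130, 4]… (length divides ord_209(119)).
The orbit structure of x ↦ 119x mod 209: 9 orbits of sizes [45, 45, 45, 45, 9, 9, 5, 5, 1].
Σ(ℓ_i−1) = 209−9 = 200; sign = (−1)^200 = +1.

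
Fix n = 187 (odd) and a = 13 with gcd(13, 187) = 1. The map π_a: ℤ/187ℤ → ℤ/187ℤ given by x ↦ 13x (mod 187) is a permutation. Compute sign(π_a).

-1

Start at x=98: 98 → 152 → 106 → 69 → 149 → 67 → 123 → … (one orbit).
The orbit structure of x ↦ 13x mod 187: 14 orbits of sizes [20, 20, 20, 20, 20, 20, 20, 20, 10, 4, 4, 4, 4, 1].
14 cycles on 187: each ℓ→(−1)^(ℓ−1), product (−1)^173 = -1.
Zolotarev: (13|187) = -1, matching the cycle-count sign.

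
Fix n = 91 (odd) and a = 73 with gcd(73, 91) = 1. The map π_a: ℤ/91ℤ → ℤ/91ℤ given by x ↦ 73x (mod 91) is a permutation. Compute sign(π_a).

+1

Orbit of 53 under x↦73x: [53, 47, 64, 31, 79, 34, 25]… (length divides ord_91(73)).
11 cycles of lengths [12, 12, 12, 12, 12, 12, 6, 4, 4, 4, 1].
sign(π) = (−1)^{n − #cycles} = (−1)^{91−11} = (−1)^80 = +1.
Zolotarev: (73|91) = +1, matching the cycle-count sign.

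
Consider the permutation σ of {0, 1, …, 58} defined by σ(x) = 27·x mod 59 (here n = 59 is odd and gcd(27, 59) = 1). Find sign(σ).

+1

Start at x=22: 22 → 4 → 49 → 25 → 26 → 53 → 15 → … (one orbit).
3 cycles of lengths [29, 29, 1].
With 3 cycles on 59 points, sign = (−1)^{59−3} = +1.
Via Zolotarev, sign(π_{27}) = (27|59) = +1.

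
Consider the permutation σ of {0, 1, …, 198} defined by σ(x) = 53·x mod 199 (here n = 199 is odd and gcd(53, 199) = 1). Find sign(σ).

Trace 2: π^k(2) = [2, 106, 46, 50, 63, 155, 56] for k=0..6.
π_53 has 3 disjoint cycles with lengths [99, 99, 1] on {0,…,198}.
3 cycles on 199: each ℓ→(−1)^(ℓ−1), product (−1)^196 = +1.
Zolotarev: (53|199) = +1, matching the cycle-count sign.

+1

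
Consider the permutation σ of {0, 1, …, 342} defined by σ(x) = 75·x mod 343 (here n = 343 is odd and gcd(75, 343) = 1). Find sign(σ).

Start at x=229: 229 → 25 → 160 → 338 → 311 → 1 → 75 → … (one orbit).
Cycle lengths of π_75 on ℤ/343ℤ: [294, 42, 6, 1]; 4 cycles in total.
343 − 4 = 339 transpositions; sign(π) = (−1)^339 = -1.
Via Zolotarev, sign(π_{75}) = (75|343) = -1.

-1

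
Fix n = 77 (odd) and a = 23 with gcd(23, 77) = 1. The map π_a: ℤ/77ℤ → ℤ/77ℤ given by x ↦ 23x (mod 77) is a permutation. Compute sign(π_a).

+1

Trace 1: π^k(1) = [1, 23, 67] for k=0..2.
π_23 has 33 disjoint cycles with lengths [3, 3, 3, 3, 3, 3, 3, 3, 3, 3, 3, 3, 3, 3, 3, 3, 3, 3, 3, 3, 3, 3, 1, 1, 1, 1, 1, 1, 1, 1, 1, 1, 1] on {0,…,76}.
n − c = 77 − 33 = 44; sign = (−1)^44 = +1.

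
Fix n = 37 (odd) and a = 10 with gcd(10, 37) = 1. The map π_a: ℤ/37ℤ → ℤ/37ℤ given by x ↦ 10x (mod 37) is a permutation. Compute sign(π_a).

+1

Trace 26: π^k(26) = [26, 1, 10] for k=0..2.
π_10 has 13 disjoint cycles with lengths [3, 3, 3, 3, 3, 3, 3, 3, 3, 3, 3, 3, 1] on {0,…,36}.
13 cycles on 37: each ℓ→(−1)^(ℓ−1), product (−1)^24 = +1.
Check: (10/37) = +1 by Zolotarev.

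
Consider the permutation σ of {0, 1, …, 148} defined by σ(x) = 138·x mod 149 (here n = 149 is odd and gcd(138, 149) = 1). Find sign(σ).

Start at x=23: 23 → 45 → 101 → 81 → 3 → 116 → 65 → … (one orbit).
Cycle lengths of π_138 on ℤ/149ℤ: [148, 1]; 2 cycles in total.
2 cycles on 149: each ℓ→(−1)^(ℓ−1), product (−1)^147 = -1.
Zolotarev: (138|149) = -1, matching the cycle-count sign.

-1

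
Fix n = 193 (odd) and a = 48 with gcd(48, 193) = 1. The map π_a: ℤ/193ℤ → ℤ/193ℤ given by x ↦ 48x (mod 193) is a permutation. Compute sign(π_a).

Start at x=84: 84 → 172 → 150 → 59 → 130 → 64 → 177 → … (one orbit).
The orbit structure of x ↦ 48x mod 193: 5 orbits of sizes [48, 48, 48, 48, 1].
n − c = 193 − 5 = 188; sign = (−1)^188 = +1.
Via Zolotarev, sign(π_{48}) = (48|193) = +1.

+1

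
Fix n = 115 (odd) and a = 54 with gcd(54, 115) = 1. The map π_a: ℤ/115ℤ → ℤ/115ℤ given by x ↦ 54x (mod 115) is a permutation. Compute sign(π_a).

Start at x=71: 71 → 39 → 36 → 104 → 96 → 9 → 26 → … (one orbit).
Decompose π into cycles: lengths [22, 22, 22, 22, 11, 11, 2, 2, 1] (9 cycles, including the fixed point 0).
Σ(ℓ_i−1) = 115−9 = 106; sign = (−1)^106 = +1.

+1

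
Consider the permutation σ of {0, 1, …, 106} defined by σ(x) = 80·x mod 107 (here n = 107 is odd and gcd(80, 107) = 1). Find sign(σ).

Trace 22: π^k(22) = [22, 48, 95, 3, 26, 47, 15] for k=0..6.
Cycle lengths of π_80 on ℤ/107ℤ: [106, 1]; 2 cycles in total.
sign(π) = (−1)^{n − #cycles} = (−1)^{107−2} = (−1)^105 = -1.
Via Zolotarev, sign(π_{80}) = (80|107) = -1.

-1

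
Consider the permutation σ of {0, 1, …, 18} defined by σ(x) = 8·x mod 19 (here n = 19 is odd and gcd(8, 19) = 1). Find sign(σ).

Orbit of 11 under x↦8x: [11, 12, 1, 8, 7, 18]… (length divides ord_19(8)).
Cycle lengths of π_8 on ℤ/19ℤ: [6, 6, 6, 1]; 4 cycles in total.
19 − 4 = 15 transpositions; sign(π) = (−1)^15 = -1.

-1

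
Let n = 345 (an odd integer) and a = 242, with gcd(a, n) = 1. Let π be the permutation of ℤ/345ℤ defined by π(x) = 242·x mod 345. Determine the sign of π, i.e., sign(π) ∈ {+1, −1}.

Start at x=259: 259 → 233 → 151 → 317 → 124 → 338 → 31 → … (one orbit).
Decompose π into cycles: lengths [44, 44, 44, 44, 44, 44, 22, 22, 11, 11, 4, 4, 4, 2, 1] (15 cycles, including the fixed point 0).
15 cycles on 345: each ℓ→(−1)^(ℓ−1), product (−1)^330 = +1.
Zolotarev: (242|345) = +1, matching the cycle-count sign.

+1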